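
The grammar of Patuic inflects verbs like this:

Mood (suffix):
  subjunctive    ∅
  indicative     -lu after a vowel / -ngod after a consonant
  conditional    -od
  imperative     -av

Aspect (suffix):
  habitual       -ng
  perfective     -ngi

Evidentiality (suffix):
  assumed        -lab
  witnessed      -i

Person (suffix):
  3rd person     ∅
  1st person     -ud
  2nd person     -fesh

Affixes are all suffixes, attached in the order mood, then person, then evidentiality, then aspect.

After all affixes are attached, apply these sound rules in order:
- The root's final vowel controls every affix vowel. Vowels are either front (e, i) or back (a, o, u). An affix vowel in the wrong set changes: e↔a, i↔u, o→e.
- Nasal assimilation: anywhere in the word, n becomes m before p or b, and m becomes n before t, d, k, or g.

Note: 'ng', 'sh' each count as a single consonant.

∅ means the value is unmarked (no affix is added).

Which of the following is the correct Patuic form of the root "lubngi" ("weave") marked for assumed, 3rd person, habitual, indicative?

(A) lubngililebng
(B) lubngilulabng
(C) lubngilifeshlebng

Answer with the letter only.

Attach mood indicative -lu (after vowel 'i') → lubngilu.
person = 3rd person: zero marking, form stays lubngilu.
Attach evidentiality assumed -lab → lubngilulab.
Attach aspect habitual -ng → lubngilulabng.
Apply vowel harmony: lubngilulabng → lubngililebng.
Nasal assimilation: no change.
So the correct form is lubngililebng, option (A).
(B) lubngilulabng is wrong: it fails to apply the sound rule(s).
(C) lubngilifeshlebng is wrong: it uses 2nd person instead of 3rd person for person.

A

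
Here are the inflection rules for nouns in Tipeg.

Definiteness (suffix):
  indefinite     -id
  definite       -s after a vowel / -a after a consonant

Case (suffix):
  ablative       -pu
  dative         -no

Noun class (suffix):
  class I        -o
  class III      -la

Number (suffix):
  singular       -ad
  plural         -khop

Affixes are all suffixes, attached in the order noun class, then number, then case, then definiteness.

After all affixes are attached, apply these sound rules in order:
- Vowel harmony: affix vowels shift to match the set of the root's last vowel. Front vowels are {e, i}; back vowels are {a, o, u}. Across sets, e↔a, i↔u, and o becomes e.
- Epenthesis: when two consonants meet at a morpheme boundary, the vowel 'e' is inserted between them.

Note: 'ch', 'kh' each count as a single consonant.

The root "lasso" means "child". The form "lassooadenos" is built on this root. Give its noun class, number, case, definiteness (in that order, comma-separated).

class I, singular, dative, definite

Segment: lasso-o-ad-no-s.
noun class: -o → class I.
number: -ad → singular.
case: -no → dative.
definiteness: -s/a → definite.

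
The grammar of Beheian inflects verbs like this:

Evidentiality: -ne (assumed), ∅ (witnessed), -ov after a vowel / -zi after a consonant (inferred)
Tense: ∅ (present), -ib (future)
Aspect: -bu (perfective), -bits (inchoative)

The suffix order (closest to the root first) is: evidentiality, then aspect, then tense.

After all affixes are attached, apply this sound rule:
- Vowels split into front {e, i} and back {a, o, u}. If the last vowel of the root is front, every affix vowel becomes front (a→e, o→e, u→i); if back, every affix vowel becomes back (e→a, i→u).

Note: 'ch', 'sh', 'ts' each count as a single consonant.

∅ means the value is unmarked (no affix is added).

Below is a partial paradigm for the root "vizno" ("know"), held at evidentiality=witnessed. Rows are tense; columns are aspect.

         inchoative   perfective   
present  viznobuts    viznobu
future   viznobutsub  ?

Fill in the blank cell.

evidentiality = witnessed: zero marking, form stays vizno.
Attach aspect perfective -bu → viznobu.
Attach tense future -ib → viznobuib.
Apply vowel harmony: viznobuib → viznobuub.

viznobuub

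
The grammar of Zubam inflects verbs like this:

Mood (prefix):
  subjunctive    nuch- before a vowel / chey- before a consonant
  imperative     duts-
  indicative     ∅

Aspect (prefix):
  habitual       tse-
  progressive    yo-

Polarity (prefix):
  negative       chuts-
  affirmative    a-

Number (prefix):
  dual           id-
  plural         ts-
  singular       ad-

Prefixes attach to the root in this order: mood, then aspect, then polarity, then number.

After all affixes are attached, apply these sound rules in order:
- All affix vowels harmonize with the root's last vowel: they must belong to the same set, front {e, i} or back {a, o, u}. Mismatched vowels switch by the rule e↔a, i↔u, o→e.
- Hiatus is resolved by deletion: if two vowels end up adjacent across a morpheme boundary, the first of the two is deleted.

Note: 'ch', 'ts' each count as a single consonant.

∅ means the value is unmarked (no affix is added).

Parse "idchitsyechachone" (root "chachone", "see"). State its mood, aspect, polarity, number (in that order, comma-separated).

Segment: id-chuts-yo-chachone.
mood: ∅ → indicative.
aspect: yo- → progressive.
polarity: chuts- → negative.
number: id- → dual.

indicative, progressive, negative, dual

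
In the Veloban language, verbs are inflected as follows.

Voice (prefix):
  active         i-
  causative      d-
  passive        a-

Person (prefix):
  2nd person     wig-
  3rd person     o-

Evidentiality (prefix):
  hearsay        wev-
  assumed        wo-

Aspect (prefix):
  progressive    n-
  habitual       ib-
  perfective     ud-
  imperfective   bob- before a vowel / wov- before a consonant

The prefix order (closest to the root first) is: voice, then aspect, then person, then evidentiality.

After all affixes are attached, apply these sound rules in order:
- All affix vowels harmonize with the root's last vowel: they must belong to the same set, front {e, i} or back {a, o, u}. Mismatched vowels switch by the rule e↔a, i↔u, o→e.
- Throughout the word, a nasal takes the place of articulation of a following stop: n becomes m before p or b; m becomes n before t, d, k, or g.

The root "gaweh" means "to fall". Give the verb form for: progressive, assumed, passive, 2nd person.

wewignegaweh

Attach voice passive a- → agaweh.
Attach aspect progressive n- → nagaweh.
Attach person 2nd person wig- → wignagaweh.
Attach evidentiality assumed wo- → wowignagaweh.
Apply vowel harmony: wowignagaweh → wewignegaweh.
Nasal assimilation: no change.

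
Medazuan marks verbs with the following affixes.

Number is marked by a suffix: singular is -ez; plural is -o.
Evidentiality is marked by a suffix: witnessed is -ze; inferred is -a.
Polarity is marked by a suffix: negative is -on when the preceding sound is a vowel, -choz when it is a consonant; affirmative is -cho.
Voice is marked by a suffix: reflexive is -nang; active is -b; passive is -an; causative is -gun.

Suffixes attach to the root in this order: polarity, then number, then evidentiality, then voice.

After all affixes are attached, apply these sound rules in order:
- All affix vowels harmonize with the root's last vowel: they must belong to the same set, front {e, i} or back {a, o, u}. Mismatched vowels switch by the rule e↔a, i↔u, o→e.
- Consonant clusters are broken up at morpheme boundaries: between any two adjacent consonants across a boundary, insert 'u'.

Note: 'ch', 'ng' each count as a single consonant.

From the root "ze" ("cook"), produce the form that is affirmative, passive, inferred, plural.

Attach polarity affirmative -cho → zecho.
Attach number plural -o → zechoo.
Attach evidentiality inferred -a → zechooa.
Attach voice passive -an → zechooaan.
Apply vowel harmony: zechooaan → zecheeeen.
Epenthesis: no change.

zecheeeen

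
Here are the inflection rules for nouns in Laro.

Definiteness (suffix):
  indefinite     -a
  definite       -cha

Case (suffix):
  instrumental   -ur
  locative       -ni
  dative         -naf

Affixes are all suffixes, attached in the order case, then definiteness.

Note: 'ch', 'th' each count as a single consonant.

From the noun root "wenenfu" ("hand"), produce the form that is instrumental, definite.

Attach case instrumental -ur → wenenfuur.
Attach definiteness definite -cha → wenenfuurcha.

wenenfuurcha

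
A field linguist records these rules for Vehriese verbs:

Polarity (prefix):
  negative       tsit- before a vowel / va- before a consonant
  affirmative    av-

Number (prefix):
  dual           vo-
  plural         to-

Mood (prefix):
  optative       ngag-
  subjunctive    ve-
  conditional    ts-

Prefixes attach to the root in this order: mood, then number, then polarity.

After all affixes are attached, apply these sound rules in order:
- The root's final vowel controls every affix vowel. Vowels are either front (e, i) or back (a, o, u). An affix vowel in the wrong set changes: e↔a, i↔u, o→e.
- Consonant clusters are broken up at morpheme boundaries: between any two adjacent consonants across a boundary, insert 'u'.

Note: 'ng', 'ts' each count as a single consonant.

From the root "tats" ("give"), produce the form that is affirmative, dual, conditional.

Attach mood conditional ts- → tstats.
Attach number dual vo- → votstats.
Attach polarity affirmative av- → avvotstats.
Vowel harmony: no change.
Apply epenthesis: avvotstats → avuvotsutats.

avuvotsutats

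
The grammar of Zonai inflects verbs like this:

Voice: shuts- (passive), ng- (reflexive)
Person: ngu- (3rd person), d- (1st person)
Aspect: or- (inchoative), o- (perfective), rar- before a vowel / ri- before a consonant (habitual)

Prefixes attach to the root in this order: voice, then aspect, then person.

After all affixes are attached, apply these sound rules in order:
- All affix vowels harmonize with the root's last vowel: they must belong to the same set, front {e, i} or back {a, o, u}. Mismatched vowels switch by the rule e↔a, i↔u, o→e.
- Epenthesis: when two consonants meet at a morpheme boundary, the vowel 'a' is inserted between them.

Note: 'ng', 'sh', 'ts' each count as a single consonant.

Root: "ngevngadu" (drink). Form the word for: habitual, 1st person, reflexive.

Attach voice reflexive ng- → ngngevngadu.
Attach aspect habitual ri- (before consonant 'ng') → ringngevngadu.
Attach person 1st person d- → dringngevngadu.
Apply vowel harmony: dringngevngadu → drungngevngadu.
Apply epenthesis: drungngevngadu → darungangevngadu.

darungangevngadu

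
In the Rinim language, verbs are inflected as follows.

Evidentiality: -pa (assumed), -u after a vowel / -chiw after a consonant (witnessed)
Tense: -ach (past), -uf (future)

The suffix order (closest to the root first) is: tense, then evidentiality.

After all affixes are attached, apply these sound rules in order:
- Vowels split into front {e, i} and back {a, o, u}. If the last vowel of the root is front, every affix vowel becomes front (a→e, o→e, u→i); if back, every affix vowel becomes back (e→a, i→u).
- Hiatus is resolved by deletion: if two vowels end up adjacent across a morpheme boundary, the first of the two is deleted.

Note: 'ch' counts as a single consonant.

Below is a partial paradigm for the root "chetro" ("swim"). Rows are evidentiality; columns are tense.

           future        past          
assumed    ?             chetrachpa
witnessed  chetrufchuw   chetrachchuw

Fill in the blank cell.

Attach tense future -uf → chetrouf.
Attach evidentiality assumed -pa → chetroufpa.
Vowel harmony: no change.
Apply vowel deletion: chetroufpa → chetrufpa.

chetrufpa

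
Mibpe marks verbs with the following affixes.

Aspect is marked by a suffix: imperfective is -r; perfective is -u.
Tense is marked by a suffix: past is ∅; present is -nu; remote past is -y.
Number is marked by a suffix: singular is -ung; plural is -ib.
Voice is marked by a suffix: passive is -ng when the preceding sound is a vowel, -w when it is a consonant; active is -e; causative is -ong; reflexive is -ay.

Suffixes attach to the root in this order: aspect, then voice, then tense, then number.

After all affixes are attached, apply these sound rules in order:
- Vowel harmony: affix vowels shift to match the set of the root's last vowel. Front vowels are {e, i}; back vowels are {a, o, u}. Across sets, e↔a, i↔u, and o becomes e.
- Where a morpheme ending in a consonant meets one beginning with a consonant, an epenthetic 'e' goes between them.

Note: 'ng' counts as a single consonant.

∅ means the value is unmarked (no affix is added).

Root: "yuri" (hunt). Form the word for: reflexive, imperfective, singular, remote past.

Attach aspect imperfective -r → yurir.
Attach voice reflexive -ay → yuriray.
Attach tense remote past -y → yurirayy.
Attach number singular -ung → yurirayyung.
Apply vowel harmony: yurirayyung → yurireyying.
Apply epenthesis: yurireyying → yurireyeying.

yurireyeying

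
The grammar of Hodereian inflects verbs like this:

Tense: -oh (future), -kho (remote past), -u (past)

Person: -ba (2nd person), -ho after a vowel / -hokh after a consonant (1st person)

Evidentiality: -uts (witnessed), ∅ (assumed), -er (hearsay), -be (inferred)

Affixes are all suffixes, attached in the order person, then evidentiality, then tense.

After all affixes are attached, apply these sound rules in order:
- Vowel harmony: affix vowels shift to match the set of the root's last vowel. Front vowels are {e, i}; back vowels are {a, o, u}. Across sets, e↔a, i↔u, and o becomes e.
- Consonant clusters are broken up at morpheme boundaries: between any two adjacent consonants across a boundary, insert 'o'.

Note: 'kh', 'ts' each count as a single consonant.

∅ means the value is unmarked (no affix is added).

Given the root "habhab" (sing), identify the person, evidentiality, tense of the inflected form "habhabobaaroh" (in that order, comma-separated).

Segment: habhab-ba-er-oh.
person: -ba → 2nd person.
evidentiality: -er → hearsay.
tense: -oh → future.

2nd person, hearsay, future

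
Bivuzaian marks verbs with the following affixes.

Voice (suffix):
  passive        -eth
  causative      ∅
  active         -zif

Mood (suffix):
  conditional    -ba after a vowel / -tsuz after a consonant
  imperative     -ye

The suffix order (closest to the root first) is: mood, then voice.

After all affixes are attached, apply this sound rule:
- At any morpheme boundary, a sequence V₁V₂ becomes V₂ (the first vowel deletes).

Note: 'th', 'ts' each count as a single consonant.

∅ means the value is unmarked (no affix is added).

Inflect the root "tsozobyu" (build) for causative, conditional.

tsozobyuba

Attach mood conditional -ba (after vowel 'u') → tsozobyuba.
voice = causative: zero marking, form stays tsozobyuba.
Vowel deletion: no change.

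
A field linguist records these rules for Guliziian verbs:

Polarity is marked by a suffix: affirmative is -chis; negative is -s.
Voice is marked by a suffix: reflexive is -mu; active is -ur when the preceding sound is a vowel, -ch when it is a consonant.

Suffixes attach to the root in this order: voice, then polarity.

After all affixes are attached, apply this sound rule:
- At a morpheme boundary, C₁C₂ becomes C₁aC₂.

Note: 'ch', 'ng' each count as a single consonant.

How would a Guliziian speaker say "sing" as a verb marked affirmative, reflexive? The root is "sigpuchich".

Attach voice reflexive -mu → sigpuchichmu.
Attach polarity affirmative -chis → sigpuchichmuchis.
Apply epenthesis: sigpuchichmuchis → sigpuchichamuchis.

sigpuchichamuchis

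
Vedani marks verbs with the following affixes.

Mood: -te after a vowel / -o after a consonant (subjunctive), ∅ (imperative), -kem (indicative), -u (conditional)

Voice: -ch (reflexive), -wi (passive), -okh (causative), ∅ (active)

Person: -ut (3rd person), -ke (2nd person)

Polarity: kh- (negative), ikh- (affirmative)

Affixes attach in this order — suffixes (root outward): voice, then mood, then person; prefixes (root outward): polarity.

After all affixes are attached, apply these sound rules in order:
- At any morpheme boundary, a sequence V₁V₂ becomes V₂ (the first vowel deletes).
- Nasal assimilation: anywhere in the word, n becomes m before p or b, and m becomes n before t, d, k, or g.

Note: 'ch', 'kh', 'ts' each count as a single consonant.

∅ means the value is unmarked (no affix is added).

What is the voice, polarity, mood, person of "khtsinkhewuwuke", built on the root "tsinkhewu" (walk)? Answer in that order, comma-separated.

passive, negative, conditional, 2nd person

Segment: kh-tsinkhewu-wi-u-ke.
voice: -wi → passive.
polarity: kh- → negative.
mood: -u → conditional.
person: -ke → 2nd person.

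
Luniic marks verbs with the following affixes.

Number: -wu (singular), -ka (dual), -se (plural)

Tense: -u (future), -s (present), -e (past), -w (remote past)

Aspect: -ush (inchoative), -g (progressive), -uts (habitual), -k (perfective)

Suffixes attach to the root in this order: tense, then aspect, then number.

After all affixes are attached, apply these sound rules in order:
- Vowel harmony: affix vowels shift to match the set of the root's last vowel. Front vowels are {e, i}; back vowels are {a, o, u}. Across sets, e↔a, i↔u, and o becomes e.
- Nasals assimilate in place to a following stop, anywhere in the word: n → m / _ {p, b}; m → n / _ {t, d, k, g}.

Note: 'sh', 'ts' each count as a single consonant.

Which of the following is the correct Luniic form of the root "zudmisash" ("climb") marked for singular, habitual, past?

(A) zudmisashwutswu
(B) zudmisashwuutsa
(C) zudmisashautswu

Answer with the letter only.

C

Attach tense past -e → zudmisashe.
Attach aspect habitual -uts → zudmisasheuts.
Attach number singular -wu → zudmisasheutswu.
Apply vowel harmony: zudmisasheutswu → zudmisashautswu.
Nasal assimilation: no change.
So the correct form is zudmisashautswu, option (C).
(A) zudmisashwutswu is wrong: it uses remote past instead of past for tense.
(B) zudmisashwuutsa is wrong: it has the affixes in the wrong order.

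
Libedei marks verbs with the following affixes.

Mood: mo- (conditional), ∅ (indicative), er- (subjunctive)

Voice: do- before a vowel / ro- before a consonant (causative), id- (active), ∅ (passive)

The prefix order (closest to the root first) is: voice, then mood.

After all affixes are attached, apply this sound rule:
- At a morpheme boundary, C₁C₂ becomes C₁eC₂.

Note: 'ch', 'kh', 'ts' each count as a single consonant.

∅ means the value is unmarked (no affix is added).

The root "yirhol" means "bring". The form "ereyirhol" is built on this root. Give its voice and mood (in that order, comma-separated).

passive, subjunctive

Segment: er-yirhol.
voice: ∅ → passive.
mood: er- → subjunctive.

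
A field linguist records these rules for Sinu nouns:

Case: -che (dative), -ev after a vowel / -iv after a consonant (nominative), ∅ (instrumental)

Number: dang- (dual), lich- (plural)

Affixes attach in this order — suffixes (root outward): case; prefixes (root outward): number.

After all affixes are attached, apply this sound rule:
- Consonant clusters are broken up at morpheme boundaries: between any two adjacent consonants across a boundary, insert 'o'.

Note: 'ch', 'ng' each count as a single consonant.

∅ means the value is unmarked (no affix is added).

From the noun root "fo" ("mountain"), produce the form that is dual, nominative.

dangofoev

Attach number dual dang- → dangfo.
Attach case nominative -ev (after vowel 'o') → dangfoev.
Apply epenthesis: dangfoev → dangofoev.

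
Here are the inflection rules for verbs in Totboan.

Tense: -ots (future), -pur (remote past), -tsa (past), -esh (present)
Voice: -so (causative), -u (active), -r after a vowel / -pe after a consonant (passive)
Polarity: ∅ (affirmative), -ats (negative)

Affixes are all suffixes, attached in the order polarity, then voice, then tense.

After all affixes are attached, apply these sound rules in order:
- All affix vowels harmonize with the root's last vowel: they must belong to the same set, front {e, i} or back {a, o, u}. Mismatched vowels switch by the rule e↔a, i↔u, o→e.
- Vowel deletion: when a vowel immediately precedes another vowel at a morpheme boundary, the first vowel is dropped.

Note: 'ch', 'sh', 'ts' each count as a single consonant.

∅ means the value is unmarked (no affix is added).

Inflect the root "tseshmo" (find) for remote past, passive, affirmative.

tseshmorpur

polarity = affirmative: zero marking, form stays tseshmo.
Attach voice passive -r (after vowel 'o') → tseshmor.
Attach tense remote past -pur → tseshmorpur.
Vowel harmony: no change.
Vowel deletion: no change.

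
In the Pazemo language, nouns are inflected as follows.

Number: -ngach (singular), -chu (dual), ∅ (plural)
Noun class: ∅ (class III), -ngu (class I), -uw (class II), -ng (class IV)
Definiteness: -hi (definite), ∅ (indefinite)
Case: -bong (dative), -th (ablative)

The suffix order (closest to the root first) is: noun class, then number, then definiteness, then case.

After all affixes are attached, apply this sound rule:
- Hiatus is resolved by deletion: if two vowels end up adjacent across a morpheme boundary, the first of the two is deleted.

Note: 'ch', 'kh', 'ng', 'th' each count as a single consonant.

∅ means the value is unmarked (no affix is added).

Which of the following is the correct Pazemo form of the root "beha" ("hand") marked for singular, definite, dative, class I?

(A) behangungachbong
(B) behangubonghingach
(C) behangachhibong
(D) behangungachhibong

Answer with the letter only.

D

Attach noun class class I -ngu → behangu.
Attach number singular -ngach → behangungach.
Attach definiteness definite -hi → behangungachhi.
Attach case dative -bong → behangungachhibong.
Vowel deletion: no change.
So the correct form is behangungachhibong, option (D).
(B) behangubonghingach is wrong: it has the affixes in the wrong order.
(C) behangachhibong is wrong: it uses class III instead of class I for noun class.
(A) behangungachbong is wrong: it uses indefinite instead of definite for definiteness.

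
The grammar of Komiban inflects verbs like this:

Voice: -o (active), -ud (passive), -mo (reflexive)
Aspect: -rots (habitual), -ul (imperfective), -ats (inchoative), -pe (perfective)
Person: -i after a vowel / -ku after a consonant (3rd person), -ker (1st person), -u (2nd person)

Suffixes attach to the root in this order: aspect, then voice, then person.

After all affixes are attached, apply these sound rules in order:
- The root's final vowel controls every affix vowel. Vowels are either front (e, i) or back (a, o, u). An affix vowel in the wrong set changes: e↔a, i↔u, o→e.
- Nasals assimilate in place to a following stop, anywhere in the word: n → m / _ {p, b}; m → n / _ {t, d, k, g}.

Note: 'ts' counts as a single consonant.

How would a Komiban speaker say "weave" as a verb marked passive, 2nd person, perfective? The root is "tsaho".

tsahopaudu

Attach aspect perfective -pe → tsahope.
Attach voice passive -ud → tsahopeud.
Attach person 2nd person -u → tsahopeudu.
Apply vowel harmony: tsahopeudu → tsahopaudu.
Nasal assimilation: no change.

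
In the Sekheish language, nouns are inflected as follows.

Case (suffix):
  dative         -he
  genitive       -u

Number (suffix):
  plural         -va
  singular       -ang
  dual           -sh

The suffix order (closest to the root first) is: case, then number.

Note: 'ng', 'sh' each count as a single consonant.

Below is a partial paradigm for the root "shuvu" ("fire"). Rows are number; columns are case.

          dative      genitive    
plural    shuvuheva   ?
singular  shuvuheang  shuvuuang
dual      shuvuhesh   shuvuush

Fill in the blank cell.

Attach case genitive -u → shuvuu.
Attach number plural -va → shuvuuva.

shuvuuva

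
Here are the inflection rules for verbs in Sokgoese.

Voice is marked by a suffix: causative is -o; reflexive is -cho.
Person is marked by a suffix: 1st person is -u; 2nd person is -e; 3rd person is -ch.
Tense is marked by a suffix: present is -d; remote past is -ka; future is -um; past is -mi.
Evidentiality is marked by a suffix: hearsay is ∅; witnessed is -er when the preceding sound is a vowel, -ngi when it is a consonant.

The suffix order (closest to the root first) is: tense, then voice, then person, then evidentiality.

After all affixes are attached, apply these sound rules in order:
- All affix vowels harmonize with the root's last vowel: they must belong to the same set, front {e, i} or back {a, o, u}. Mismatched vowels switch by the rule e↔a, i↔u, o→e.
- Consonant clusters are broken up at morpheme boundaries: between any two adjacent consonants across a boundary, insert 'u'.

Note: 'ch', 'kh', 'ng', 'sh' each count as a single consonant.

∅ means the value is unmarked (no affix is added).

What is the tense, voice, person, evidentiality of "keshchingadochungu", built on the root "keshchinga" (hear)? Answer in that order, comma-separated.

present, causative, 3rd person, witnessed

Segment: keshchinga-d-o-ch-ngi.
tense: -d → present.
voice: -o → causative.
person: -ch → 3rd person.
evidentiality: -er/ngi → witnessed.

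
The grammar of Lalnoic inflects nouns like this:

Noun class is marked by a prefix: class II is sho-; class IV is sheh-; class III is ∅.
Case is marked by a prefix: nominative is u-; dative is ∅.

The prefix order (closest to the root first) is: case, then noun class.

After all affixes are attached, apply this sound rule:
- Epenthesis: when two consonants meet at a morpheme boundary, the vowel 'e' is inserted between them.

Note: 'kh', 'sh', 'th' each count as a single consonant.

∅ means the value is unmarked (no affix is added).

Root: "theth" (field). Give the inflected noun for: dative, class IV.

case = dative: zero marking, form stays theth.
Attach noun class class IV sheh- → shehtheth.
Apply epenthesis: shehtheth → shehetheth.

shehetheth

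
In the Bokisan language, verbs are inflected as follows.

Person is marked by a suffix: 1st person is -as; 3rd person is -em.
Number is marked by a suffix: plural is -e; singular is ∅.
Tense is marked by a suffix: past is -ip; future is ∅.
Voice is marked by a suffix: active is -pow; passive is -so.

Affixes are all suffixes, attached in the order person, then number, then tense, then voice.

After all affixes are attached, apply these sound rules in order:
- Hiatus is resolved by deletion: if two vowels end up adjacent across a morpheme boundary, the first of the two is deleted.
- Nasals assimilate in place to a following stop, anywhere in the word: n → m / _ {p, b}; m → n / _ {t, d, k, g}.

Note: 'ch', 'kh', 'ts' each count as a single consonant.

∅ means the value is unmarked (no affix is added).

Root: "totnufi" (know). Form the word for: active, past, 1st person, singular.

totnufasippow

Attach person 1st person -as → totnufias.
number = singular: zero marking, form stays totnufias.
Attach tense past -ip → totnufiasip.
Attach voice active -pow → totnufiasippow.
Apply vowel deletion: totnufiasippow → totnufasippow.
Nasal assimilation: no change.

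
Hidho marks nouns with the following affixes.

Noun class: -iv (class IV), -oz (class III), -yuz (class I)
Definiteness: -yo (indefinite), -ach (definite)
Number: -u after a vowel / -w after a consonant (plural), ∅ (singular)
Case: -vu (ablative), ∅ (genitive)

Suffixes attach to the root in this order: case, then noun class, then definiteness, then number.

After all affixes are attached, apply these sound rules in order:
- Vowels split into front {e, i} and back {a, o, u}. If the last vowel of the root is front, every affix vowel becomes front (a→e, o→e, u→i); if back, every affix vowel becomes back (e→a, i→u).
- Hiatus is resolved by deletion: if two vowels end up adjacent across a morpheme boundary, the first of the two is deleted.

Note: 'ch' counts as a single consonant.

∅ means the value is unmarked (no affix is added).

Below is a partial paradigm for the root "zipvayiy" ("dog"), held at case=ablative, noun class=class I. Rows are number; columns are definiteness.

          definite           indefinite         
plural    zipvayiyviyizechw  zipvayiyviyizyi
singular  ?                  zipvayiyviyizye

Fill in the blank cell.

Attach case ablative -vu → zipvayiyvu.
Attach noun class class I -yuz → zipvayiyvuyuz.
Attach definiteness definite -ach → zipvayiyvuyuzach.
number = singular: zero marking, form stays zipvayiyvuyuzach.
Apply vowel harmony: zipvayiyvuyuzach → zipvayiyviyizech.
Vowel deletion: no change.

zipvayiyviyizech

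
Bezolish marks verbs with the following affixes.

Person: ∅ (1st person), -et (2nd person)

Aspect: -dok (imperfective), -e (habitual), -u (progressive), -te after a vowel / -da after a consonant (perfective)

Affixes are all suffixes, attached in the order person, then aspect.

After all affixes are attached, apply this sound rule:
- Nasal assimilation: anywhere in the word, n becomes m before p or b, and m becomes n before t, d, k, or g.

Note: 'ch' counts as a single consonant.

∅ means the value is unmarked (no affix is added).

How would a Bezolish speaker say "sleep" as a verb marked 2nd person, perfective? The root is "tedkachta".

tedkachtaetda

Attach person 2nd person -et → tedkachtaet.
Attach aspect perfective -da (after consonant 't') → tedkachtaetda.
Nasal assimilation: no change.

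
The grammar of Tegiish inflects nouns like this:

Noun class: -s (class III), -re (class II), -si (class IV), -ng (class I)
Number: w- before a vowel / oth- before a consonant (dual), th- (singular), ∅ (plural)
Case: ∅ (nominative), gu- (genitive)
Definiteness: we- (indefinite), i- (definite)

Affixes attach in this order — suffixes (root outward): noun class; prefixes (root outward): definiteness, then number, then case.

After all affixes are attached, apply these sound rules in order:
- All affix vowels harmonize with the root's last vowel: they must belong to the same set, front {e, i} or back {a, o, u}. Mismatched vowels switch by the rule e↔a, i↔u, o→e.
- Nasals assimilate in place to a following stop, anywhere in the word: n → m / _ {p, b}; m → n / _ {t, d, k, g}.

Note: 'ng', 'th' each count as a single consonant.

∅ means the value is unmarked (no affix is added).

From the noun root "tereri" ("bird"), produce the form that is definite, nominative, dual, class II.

witererire

Attach definiteness definite i- → itereri.
Attach noun class class II -re → itererire.
Attach number dual w- (before vowel 'i') → witererire.
case = nominative: zero marking, form stays witererire.
Vowel harmony: no change.
Nasal assimilation: no change.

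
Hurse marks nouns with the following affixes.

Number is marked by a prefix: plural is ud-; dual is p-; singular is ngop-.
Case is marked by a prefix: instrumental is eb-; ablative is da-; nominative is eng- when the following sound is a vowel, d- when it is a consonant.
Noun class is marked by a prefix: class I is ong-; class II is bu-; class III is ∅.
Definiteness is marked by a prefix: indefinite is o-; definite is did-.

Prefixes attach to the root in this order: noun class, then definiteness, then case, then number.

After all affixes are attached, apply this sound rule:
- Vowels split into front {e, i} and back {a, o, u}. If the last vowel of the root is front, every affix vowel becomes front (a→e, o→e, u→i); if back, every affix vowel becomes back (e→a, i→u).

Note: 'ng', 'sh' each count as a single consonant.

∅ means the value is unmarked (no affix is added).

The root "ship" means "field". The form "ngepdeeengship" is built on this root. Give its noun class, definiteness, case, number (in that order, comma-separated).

class I, indefinite, ablative, singular

Segment: ngop-da-o-ong-ship.
noun class: ong- → class I.
definiteness: o- → indefinite.
case: da- → ablative.
number: ngop- → singular.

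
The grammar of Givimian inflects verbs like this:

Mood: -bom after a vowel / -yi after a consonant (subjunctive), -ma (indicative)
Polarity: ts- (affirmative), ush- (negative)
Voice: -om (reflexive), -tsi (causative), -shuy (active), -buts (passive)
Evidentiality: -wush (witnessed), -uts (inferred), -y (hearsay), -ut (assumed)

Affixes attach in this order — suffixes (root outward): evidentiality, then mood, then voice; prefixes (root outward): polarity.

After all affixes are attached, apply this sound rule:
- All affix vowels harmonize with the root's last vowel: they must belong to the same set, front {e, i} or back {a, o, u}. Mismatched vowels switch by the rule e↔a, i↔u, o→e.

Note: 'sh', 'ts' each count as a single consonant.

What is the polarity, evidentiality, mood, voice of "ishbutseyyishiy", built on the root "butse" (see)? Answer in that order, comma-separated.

negative, hearsay, subjunctive, active

Segment: ush-butse-y-yi-shuy.
polarity: ush- → negative.
evidentiality: -y → hearsay.
mood: -bom/yi → subjunctive.
voice: -shuy → active.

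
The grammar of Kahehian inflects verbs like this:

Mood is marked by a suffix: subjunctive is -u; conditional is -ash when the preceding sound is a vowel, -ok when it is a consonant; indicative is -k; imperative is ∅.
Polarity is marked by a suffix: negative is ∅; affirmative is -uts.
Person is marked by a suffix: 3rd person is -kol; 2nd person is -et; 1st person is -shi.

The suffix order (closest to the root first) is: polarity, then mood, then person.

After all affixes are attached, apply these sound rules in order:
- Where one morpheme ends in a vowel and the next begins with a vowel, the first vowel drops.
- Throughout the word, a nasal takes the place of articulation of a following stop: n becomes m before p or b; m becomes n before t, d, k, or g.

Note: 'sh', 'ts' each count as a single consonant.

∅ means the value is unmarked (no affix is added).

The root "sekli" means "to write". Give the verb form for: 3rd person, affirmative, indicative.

Attach polarity affirmative -uts → sekliuts.
Attach mood indicative -k → sekliutsk.
Attach person 3rd person -kol → sekliutskkol.
Apply vowel deletion: sekliutskkol → seklutskkol.
Nasal assimilation: no change.

seklutskkol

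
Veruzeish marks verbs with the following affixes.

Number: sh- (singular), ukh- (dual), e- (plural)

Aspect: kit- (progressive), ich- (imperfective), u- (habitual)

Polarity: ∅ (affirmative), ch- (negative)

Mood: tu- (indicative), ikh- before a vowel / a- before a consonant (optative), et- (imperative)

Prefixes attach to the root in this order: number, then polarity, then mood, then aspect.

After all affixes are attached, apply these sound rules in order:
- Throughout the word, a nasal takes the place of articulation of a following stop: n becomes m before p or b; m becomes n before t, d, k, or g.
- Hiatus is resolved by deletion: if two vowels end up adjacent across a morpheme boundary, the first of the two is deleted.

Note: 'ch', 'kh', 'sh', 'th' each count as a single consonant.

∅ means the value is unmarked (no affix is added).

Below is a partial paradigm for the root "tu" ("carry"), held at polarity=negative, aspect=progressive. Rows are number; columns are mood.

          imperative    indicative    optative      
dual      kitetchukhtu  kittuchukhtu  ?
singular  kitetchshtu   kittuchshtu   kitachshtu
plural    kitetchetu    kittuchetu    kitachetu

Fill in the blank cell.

kitachukhtu

Attach number dual ukh- → ukhtu.
Attach polarity negative ch- → chukhtu.
Attach mood optative a- (before consonant 'ch') → achukhtu.
Attach aspect progressive kit- → kitachukhtu.
Nasal assimilation: no change.
Vowel deletion: no change.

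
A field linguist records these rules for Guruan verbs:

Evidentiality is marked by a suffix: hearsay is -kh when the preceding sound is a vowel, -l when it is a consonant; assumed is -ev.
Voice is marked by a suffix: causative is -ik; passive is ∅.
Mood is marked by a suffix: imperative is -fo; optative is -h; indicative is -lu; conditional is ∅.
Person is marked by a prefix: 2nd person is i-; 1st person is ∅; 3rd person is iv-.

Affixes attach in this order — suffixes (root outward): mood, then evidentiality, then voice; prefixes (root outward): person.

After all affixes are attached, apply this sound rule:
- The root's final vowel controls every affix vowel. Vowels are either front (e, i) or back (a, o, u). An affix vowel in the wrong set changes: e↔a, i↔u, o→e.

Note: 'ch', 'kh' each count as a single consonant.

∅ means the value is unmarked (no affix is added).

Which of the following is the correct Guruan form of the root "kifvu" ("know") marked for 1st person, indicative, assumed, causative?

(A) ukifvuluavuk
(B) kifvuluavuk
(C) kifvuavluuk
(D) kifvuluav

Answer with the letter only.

Attach mood indicative -lu → kifvulu.
Attach evidentiality assumed -ev → kifvuluev.
person = 1st person: zero marking, form stays kifvuluev.
Attach voice causative -ik → kifvuluevik.
Apply vowel harmony: kifvuluevik → kifvuluavuk.
So the correct form is kifvuluavuk, option (B).
(A) ukifvuluavuk is wrong: it uses 2nd person instead of 1st person for person.
(D) kifvuluav is wrong: it uses passive instead of causative for voice.
(C) kifvuavluuk is wrong: it has the affixes in the wrong order.

B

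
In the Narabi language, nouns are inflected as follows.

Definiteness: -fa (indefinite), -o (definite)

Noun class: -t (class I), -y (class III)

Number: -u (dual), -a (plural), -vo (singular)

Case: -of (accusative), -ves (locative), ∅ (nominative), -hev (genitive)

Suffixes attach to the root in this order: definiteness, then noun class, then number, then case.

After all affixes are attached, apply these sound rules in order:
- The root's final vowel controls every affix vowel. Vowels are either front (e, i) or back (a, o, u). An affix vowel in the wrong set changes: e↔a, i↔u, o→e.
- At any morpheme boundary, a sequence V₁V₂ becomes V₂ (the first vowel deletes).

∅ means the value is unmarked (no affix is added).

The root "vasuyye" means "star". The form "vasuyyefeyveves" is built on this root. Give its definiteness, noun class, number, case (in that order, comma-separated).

Segment: vasuyye-fa-y-vo-ves.
definiteness: -fa → indefinite.
noun class: -y → class III.
number: -vo → singular.
case: -ves → locative.

indefinite, class III, singular, locative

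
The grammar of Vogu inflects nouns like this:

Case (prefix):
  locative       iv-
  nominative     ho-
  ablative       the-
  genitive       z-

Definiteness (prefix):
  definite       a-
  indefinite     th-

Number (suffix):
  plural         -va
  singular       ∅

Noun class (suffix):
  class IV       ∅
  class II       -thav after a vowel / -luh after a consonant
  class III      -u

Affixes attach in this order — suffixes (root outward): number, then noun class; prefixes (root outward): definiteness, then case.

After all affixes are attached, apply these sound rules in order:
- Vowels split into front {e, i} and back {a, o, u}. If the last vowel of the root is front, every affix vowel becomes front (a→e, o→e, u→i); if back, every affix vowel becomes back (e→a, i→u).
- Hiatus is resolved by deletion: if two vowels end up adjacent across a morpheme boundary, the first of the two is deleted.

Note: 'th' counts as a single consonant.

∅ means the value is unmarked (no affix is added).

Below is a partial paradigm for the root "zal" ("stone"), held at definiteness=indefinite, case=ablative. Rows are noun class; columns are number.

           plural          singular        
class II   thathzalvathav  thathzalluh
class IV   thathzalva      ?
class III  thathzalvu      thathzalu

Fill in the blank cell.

Attach definiteness indefinite th- → thzal.
Attach case ablative the- → thethzal.
number = singular: zero marking, form stays thethzal.
noun class = class IV: zero marking, form stays thethzal.
Apply vowel harmony: thethzal → thathzal.
Vowel deletion: no change.

thathzal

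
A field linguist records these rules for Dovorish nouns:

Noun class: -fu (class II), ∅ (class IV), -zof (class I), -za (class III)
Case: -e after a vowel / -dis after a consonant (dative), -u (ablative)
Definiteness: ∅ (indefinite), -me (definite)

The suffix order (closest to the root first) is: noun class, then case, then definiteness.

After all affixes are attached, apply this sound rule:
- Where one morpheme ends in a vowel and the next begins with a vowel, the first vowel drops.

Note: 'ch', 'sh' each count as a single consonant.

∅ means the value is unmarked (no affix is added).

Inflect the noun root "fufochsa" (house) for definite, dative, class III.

Attach noun class class III -za → fufochsaza.
Attach case dative -e (after vowel 'a') → fufochsazae.
Attach definiteness definite -me → fufochsazaeme.
Apply vowel deletion: fufochsazaeme → fufochsazeme.

fufochsazeme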